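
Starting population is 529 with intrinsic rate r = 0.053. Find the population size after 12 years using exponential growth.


r*t = 0.053 * 12 = 0.636
exp(0.636) = 1.88891
N = 529 * 1.88891 = 999.233 ≈ 999

999


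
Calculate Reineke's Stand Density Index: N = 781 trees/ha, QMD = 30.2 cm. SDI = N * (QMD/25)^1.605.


QMD/25 = 30.2/25 = 1.208
(1.208)^1.605 = exp(1.605 * ln(1.208)) = exp(1.605 * 0.188966) = exp(0.303290) = 1.35431
SDI = 781 * 1.35431 = 1057.72 ≈ 1058

1058


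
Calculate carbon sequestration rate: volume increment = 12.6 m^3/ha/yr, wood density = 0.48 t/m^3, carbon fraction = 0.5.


C = 12.6 * 0.48 * 0.5 = 3.024 ≈ 3.02 t C/ha/yr

3.02 t C/ha/yr


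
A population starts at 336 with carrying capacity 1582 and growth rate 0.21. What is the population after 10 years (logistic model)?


(K - N0)/N0 = (1582 - 336)/336 = 1246/336 = 3.70833
r*t = 0.21 * 10 = 2.1; exp(-2.1) = 0.122456
3.70833 * 0.122456 = 0.454107
1 + 0.454107 = 1.45411
N = 1582 / 1.45411 = 1087.95 ≈ 1088

1088


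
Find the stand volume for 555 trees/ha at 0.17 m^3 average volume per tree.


V_stand = 555 * 0.17 = 94.35 ≈ 94.4 m^3/ha

94.4 m^3/ha


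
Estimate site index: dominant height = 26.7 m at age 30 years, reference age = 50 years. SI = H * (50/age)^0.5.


50/30 = 1.66667
(1.66667)^0.5 = 1.29100
SI = 26.7 * 1.29100 = 34.4697 ≈ 34.5 m

34.5 m


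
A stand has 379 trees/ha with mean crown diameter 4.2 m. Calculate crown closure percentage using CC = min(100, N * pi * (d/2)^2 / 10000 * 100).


(d/2)^2 = (4.2/2)^2 = 2.1^2 = 4.41
Crown area = 3.141593 * 4.41 = 13.8544 m^2
N * area / 10000 * 100 = 379 * 13.8544 / 10000 * 100 = 52.5082
CC = min(100, 52.5082) = 52.5082 ≈ 52.5%

52.5%


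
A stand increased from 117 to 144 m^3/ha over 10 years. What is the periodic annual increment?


PAI = (V2 - V1) / period = (144 - 117) / 10 = 27 / 10 = 2.70 m^3/ha/yr

2.70 m^3/ha/yr


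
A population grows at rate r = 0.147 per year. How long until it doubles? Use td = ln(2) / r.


td = ln(2) / 0.147 = 0.693147 / 0.147 = 4.71529 ≈ 4.7 years

4.7 years


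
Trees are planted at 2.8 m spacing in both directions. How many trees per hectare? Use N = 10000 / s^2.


N = 10000 / 2.8^2 = 10000 / 7.84 = 1275.51 ≈ 1276 trees/ha

1276 trees/ha


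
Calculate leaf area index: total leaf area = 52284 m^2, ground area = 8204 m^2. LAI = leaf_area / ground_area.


LAI = 52284 / 8204 = 6.3730 ≈ 6.37

6.37


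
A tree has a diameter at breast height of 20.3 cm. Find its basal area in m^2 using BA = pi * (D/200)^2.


D/200 = 20.3/200 = 0.1015 m
(D/200)^2 = 0.1015^2 = 0.01030225
BA = 3.141593 * 0.01030225 = 0.0323655 ≈ 0.0324 m^2

0.0324 m^2


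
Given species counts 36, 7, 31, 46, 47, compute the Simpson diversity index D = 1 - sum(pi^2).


Total N = 36 + 7 + 31 + 46 + 47 = 167
Per-species terms:
  p = 36/167 = 0.215569; p^2 = 0.215569^2 = 0.046470
  p = 7/167 = 0.041916; p^2 = 0.041916^2 = 0.001757
  p = 31/167 = 0.185629; p^2 = 0.185629^2 = 0.034458
  p = 46/167 = 0.275449; p^2 = 0.275449^2 = 0.075872
  p = 47/167 = 0.281437; p^2 = 0.281437^2 = 0.079207
sum(p^2) = 0.046470 + 0.001757 + 0.034458 + 0.075872 + 0.079207 = 0.237764
D = 1 - 0.237764 = 0.762236 ≈ 0.7622

0.7622


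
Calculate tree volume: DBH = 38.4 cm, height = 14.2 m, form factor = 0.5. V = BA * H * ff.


(D/200)^2 = (38.4/200)^2 = 0.192^2 = 0.036864
BA = 3.141593 * 0.036864 = 0.115812 m^2
V = 0.115812 * 14.2 * 0.5 = 0.822265 ≈ 0.822 m^3

0.822 m^3


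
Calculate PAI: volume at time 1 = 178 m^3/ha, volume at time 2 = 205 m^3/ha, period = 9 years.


PAI = (V2 - V1) / period = (205 - 178) / 9 = 27 / 9 = 3.00 m^3/ha/yr

3.00 m^3/ha/yr


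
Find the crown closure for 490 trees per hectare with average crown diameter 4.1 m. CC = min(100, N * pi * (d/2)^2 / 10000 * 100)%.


(d/2)^2 = (4.1/2)^2 = 2.05^2 = 4.2025
Crown area = 3.141593 * 4.2025 = 13.2025 m^2
N * area / 10000 * 100 = 490 * 13.2025 / 10000 * 100 = 64.6923
CC = min(100, 64.6923) = 64.6923 ≈ 64.7%

64.7%


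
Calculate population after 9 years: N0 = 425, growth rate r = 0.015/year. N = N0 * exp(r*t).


r*t = 0.015 * 9 = 0.135
exp(0.135) = 1.14454
N = 425 * 1.14454 = 486.430 ≈ 486

486


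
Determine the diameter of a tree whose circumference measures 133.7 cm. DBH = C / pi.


DBH = C / pi = 133.7 / 3.141593 = 42.5580 ≈ 42.56 cm

42.56 cm


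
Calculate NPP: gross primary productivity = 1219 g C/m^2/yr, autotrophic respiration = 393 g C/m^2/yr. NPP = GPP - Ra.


NPP = GPP - Ra = 1219 - 393 = 826 g C/m^2/yr

826 g C/m^2/yr


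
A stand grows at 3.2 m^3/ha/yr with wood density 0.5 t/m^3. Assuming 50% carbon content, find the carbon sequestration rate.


C = 3.2 * 0.5 * 0.5 = 0.80 t C/ha/yr

0.80 t C/ha/yr


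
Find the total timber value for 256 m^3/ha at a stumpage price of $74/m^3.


Value = 256 * 74 = $18944/ha

$18944/ha


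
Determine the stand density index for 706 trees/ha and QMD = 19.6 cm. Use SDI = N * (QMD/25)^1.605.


QMD/25 = 19.6/25 = 0.784
(0.784)^1.605 = exp(1.605 * ln(0.784)) = exp(1.605 * (-0.243346)) = exp(-0.390570) = 0.676671
SDI = 706 * 0.676671 = 477.730 ≈ 478

478


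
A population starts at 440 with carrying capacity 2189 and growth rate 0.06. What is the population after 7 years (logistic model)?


(K - N0)/N0 = (2189 - 440)/440 = 1749/440 = 3.97500
r*t = 0.06 * 7 = 0.42; exp(-0.42) = 0.657047
3.97500 * 0.657047 = 2.61176
1 + 2.61176 = 3.61176
N = 2189 / 3.61176 = 606.076 ≈ 606

606


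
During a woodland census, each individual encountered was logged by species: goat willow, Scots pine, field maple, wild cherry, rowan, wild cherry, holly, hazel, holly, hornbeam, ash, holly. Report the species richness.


Total individuals logged = 12
Distinct species (count of individuals): goat willow (1), Scots pine (1), field maple (1), wild cherry (2), rowan (1), holly (3), hazel (1), hornbeam (1), ash (1)
Species richness = number of distinct species = 9

9


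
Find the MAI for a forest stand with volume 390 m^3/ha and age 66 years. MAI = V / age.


MAI = 390 / 66 = 5.9091 ≈ 5.91 m^3/ha/yr

5.91 m^3/ha/yr


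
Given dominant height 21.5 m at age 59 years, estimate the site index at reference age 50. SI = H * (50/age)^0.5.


50/59 = 0.847458
(0.847458)^0.5 = 0.920575
SI = 21.5 * 0.920575 = 19.7924 ≈ 19.8 m

19.8 m


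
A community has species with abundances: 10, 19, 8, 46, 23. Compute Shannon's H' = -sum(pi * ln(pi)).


Total N = 10 + 19 + 8 + 46 + 23 = 106
Per-species terms:
  p = 10/106 = 0.094340; ln(p) = -2.360850; p*ln(p) = 0.094340 * (-2.360850) = -0.222723
  p = 19/106 = 0.179245; ln(p) = -1.719002; p*ln(p) = 0.179245 * (-1.719002) = -0.308123
  p = 8/106 = 0.075472; ln(p) = -2.583994; p*ln(p) = 0.075472 * (-2.583994) = -0.195019
  p = 46/106 = 0.433962; ln(p) = -0.834798; p*ln(p) = 0.433962 * (-0.834798) = -0.362271
  p = 23/106 = 0.216981; ln(p) = -1.527945; p*ln(p) = 0.216981 * (-1.527945) = -0.331535
sum(p*ln(p)) = (-0.222723) + (-0.308123) + (-0.195019) + (-0.362271) + (-0.331535) = -1.419671
H' = -(-1.419671) = 1.419671 ≈ 1.4197

1.4197


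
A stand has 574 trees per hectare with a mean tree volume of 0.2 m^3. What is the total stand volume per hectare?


V_stand = 574 * 0.2 = 114.8 m^3/ha

114.8 m^3/ha


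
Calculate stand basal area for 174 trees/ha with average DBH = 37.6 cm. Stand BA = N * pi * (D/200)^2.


(D/200)^2 = (37.6/200)^2 = 0.188^2 = 0.035344
Individual BA = 3.141593 * 0.035344 = 0.111036 m^2
Stand BA = 174 * 0.111036 = 19.3203 ≈ 19.32 m^2/ha

19.32 m^2/ha


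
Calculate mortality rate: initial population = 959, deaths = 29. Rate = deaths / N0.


Mortality rate = 29 / 959 = 0.030240 ≈ 0.0302

0.0302


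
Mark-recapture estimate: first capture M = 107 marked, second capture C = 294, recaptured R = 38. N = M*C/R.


N = M * C / R = 107 * 294 / 38 = 31458 / 38 = 827.84 ≈ 828

828 individuals


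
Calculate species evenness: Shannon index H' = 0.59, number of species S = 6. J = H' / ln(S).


ln(6) = 1.79176
J = H' / ln(S) = 0.59 / 1.79176 = 0.329285 ≈ 0.3293

0.3293


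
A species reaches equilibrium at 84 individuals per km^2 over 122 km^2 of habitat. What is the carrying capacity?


K = 84 * 122 = 10248 individuals

10248 individuals


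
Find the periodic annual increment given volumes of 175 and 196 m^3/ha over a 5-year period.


PAI = (V2 - V1) / period = (196 - 175) / 5 = 21 / 5 = 4.20 m^3/ha/yr

4.20 m^3/ha/yr


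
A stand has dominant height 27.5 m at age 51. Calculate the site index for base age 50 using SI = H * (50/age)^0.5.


50/51 = 0.980392
(0.980392)^0.5 = 0.990147
SI = 27.5 * 0.990147 = 27.2290 ≈ 27.2 m

27.2 m


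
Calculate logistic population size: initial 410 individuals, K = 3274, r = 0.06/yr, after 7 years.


(K - N0)/N0 = (3274 - 410)/410 = 2864/410 = 6.98537
r*t = 0.06 * 7 = 0.42; exp(-0.42) = 0.657047
6.98537 * 0.657047 = 4.58972
1 + 4.58972 = 5.58972
N = 3274 / 5.58972 = 585.718 ≈ 586

586


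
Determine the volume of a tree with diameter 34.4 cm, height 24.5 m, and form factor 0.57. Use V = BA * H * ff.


(D/200)^2 = (34.4/200)^2 = 0.172^2 = 0.029584
BA = 3.141593 * 0.029584 = 0.0929409 m^2
V = 0.0929409 * 24.5 * 0.57 = 1.29792 ≈ 1.298 m^3

1.298 m^3


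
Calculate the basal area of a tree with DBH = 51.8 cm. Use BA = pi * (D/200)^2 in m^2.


D/200 = 51.8/200 = 0.259 m
(D/200)^2 = 0.259^2 = 0.067081
BA = 3.141593 * 0.067081 = 0.210741 ≈ 0.2107 m^2

0.2107 m^2


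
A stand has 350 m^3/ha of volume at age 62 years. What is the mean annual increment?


MAI = 350 / 62 = 5.6452 ≈ 5.65 m^3/ha/yr

5.65 m^3/ha/yr


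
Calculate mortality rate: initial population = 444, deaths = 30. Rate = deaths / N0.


Mortality rate = 30 / 444 = 0.067568 ≈ 0.0676

0.0676


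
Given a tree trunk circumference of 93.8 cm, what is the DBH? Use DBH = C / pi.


DBH = C / pi = 93.8 / 3.141593 = 29.8575 ≈ 29.86 cm

29.86 cm


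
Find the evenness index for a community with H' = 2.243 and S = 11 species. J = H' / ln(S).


ln(11) = 2.39790
J = H' / ln(S) = 2.243 / 2.39790 = 0.935402 ≈ 0.9354

0.9354


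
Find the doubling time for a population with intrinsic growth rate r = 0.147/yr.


td = ln(2) / 0.147 = 0.693147 / 0.147 = 4.71529 ≈ 4.7 years

4.7 years


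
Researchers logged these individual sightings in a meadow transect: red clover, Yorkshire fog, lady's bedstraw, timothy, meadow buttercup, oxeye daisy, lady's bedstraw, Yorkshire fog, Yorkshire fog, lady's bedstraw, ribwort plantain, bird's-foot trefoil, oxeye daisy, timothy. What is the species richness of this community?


Total individuals logged = 14
Distinct species (count of individuals): red clover (1), Yorkshire fog (3), lady's bedstraw (3), timothy (2), meadow buttercup (1), oxeye daisy (2), ribwort plantain (1), bird's-foot trefoil (1)
Species richness = number of distinct species = 8

8


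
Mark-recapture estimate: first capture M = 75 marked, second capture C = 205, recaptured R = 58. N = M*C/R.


N = M * C / R = 75 * 205 / 58 = 15375 / 58 = 265.09 ≈ 265

265 individuals


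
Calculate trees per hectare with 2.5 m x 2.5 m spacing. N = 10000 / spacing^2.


N = 10000 / 2.5^2 = 10000 / 6.25 = 1600.00 ≈ 1600 trees/ha

1600 trees/ha


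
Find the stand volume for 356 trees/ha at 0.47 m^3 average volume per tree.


V_stand = 356 * 0.47 = 167.32 ≈ 167.3 m^3/ha

167.3 m^3/ha


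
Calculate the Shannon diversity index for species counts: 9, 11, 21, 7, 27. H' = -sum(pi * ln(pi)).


Total N = 9 + 11 + 21 + 7 + 27 = 75
Per-species terms:
  p = 9/75 = 0.120000; ln(p) = -2.120264; p*ln(p) = 0.120000 * (-2.120264) = -0.254432
  p = 11/75 = 0.146667; ln(p) = -1.919591; p*ln(p) = 0.146667 * (-1.919591) = -0.281541
  p = 21/75 = 0.280000; ln(p) = -1.272966; p*ln(p) = 0.280000 * (-1.272966) = -0.356430
  p = 7/75 = 0.093333; ln(p) = -2.371582; p*ln(p) = 0.093333 * (-2.371582) = -0.221347
  p = 27/75 = 0.360000; ln(p) = -1.021651; p*ln(p) = 0.360000 * (-1.021651) = -0.367794
sum(p*ln(p)) = (-0.254432) + (-0.281541) + (-0.356430) + (-0.221347) + (-0.367794) = -1.481544
H' = -(-1.481544) = 1.481544 ≈ 1.4815

1.4815


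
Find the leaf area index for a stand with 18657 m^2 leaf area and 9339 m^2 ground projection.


LAI = 18657 / 9339 = 1.9978 ≈ 2.00

2.00


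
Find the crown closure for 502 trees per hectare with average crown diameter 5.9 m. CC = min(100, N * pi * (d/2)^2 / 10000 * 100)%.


(d/2)^2 = (5.9/2)^2 = 2.95^2 = 8.7025
Crown area = 3.141593 * 8.7025 = 27.3397 m^2
N * area / 10000 * 100 = 502 * 27.3397 / 10000 * 100 = 137.245
CC = min(100, 137.245) = 100%

100%


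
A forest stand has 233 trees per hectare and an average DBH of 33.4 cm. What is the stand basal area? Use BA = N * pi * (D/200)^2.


(D/200)^2 = (33.4/200)^2 = 0.167^2 = 0.027889
Individual BA = 3.141593 * 0.027889 = 0.0876159 m^2
Stand BA = 233 * 0.0876159 = 20.4145 ≈ 20.41 m^2/ha

20.41 m^2/ha


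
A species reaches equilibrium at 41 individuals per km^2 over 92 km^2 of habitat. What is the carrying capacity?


K = 41 * 92 = 3772 individuals

3772 individuals


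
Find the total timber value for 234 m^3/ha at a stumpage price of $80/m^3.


Value = 234 * 80 = $18720/ha

$18720/ha


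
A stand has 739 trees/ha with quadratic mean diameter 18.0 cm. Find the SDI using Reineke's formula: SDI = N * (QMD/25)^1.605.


QMD/25 = 18.0/25 = 0.72
(0.72)^1.605 = exp(1.605 * ln(0.72)) = exp(1.605 * (-0.328504)) = exp(-0.527249) = 0.590226
SDI = 739 * 0.590226 = 436.177 ≈ 436

436


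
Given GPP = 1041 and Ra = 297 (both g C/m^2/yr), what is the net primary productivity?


NPP = GPP - Ra = 1041 - 297 = 744 g C/m^2/yr

744 g C/m^2/yr


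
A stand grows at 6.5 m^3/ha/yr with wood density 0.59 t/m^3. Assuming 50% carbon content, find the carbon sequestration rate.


C = 6.5 * 0.59 * 0.5 = 1.9175 ≈ 1.92 t C/ha/yr

1.92 t C/ha/yr


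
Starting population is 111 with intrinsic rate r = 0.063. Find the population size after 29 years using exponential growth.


r*t = 0.063 * 29 = 1.827
exp(1.827) = 6.21521
N = 111 * 6.21521 = 689.888 ≈ 690

690


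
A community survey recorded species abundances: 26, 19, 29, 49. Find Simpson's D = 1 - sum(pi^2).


Total N = 26 + 19 + 29 + 49 = 123
Per-species terms:
  p = 26/123 = 0.211382; p^2 = 0.211382^2 = 0.044682
  p = 19/123 = 0.154472; p^2 = 0.154472^2 = 0.023862
  p = 29/123 = 0.235772; p^2 = 0.235772^2 = 0.055588
  p = 49/123 = 0.398374; p^2 = 0.398374^2 = 0.158702
sum(p^2) = 0.044682 + 0.023862 + 0.055588 + 0.158702 = 0.282834
D = 1 - 0.282834 = 0.717166 ≈ 0.7172

0.7172


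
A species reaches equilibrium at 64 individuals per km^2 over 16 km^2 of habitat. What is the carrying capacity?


K = 64 * 16 = 1024 individuals

1024 individuals


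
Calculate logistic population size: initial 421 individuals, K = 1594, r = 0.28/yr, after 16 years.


(K - N0)/N0 = (1594 - 421)/421 = 1173/421 = 2.78622
r*t = 0.28 * 16 = 4.48; exp(-4.48) = 0.0113334
2.78622 * 0.0113334 = 0.0315773
1 + 0.0315773 = 1.03158
N = 1594 / 1.03158 = 1545.20 ≈ 1545

1545


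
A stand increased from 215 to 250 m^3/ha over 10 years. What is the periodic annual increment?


PAI = (V2 - V1) / period = (250 - 215) / 10 = 35 / 10 = 3.50 m^3/ha/yr

3.50 m^3/ha/yr


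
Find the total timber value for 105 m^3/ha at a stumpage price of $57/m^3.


Value = 105 * 57 = $5985/ha

$5985/ha


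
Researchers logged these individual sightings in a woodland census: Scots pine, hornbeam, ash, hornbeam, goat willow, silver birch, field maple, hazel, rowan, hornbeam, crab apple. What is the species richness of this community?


Total individuals logged = 11
Distinct species (count of individuals): Scots pine (1), hornbeam (3), ash (1), goat willow (1), silver birch (1), field maple (1), hazel (1), rowan (1), crab apple (1)
Species richness = number of distinct species = 9

9


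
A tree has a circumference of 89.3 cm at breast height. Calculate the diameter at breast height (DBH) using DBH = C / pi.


DBH = C / pi = 89.3 / 3.141593 = 28.4251 ≈ 28.43 cm

28.43 cm


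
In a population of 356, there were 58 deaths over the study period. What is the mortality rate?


Mortality rate = 58 / 356 = 0.162921 ≈ 0.1629

0.1629


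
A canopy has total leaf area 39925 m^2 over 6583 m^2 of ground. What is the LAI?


LAI = 39925 / 6583 = 6.0649 ≈ 6.06

6.06


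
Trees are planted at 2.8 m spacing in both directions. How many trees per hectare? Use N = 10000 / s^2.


N = 10000 / 2.8^2 = 10000 / 7.84 = 1275.51 ≈ 1276 trees/ha

1276 trees/ha


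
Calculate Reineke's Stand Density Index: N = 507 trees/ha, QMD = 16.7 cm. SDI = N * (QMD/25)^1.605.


QMD/25 = 16.7/25 = 0.668
(0.668)^1.605 = exp(1.605 * ln(0.668)) = exp(1.605 * (-0.403467)) = exp(-0.647565) = 0.523319
SDI = 507 * 0.523319 = 265.323 ≈ 265

265


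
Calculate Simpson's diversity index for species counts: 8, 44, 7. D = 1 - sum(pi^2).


Total N = 8 + 44 + 7 = 59
Per-species terms:
  p = 8/59 = 0.135593; p^2 = 0.135593^2 = 0.018385
  p = 44/59 = 0.745763; p^2 = 0.745763^2 = 0.556162
  p = 7/59 = 0.118644; p^2 = 0.118644^2 = 0.014076
sum(p^2) = 0.018385 + 0.556162 + 0.014076 = 0.588623
D = 1 - 0.588623 = 0.411377 ≈ 0.4114

0.4114


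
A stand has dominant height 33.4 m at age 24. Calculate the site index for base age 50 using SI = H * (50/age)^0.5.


50/24 = 2.08333
(2.08333)^0.5 = 1.44337
SI = 33.4 * 1.44337 = 48.2086 ≈ 48.2 m

48.2 m


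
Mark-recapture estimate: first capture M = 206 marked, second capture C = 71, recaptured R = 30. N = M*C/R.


N = M * C / R = 206 * 71 / 30 = 14626 / 30 = 487.53 ≈ 488

488 individuals


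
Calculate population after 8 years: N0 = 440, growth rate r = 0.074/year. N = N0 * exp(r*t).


r*t = 0.074 * 8 = 0.592
exp(0.592) = 1.80760
N = 440 * 1.80760 = 795.344 ≈ 795

795


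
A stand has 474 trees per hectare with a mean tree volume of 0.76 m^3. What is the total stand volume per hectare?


V_stand = 474 * 0.76 = 360.24 ≈ 360.2 m^3/ha

360.2 m^3/ha


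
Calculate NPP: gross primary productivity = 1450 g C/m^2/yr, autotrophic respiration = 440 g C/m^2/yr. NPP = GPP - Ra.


NPP = GPP - Ra = 1450 - 440 = 1010 g C/m^2/yr

1010 g C/m^2/yr


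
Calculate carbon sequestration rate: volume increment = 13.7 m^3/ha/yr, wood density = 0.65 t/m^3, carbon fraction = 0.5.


C = 13.7 * 0.65 * 0.5 = 4.4525 ≈ 4.45 t C/ha/yr

4.45 t C/ha/yr


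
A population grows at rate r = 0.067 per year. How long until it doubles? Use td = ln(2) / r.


td = ln(2) / 0.067 = 0.693147 / 0.067 = 10.3455 ≈ 10.3 years

10.3 years


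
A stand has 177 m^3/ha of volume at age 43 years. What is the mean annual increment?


MAI = 177 / 43 = 4.1163 ≈ 4.12 m^3/ha/yr

4.12 m^3/ha/yr


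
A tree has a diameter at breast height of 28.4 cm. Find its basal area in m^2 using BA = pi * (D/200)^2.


D/200 = 28.4/200 = 0.142 m
(D/200)^2 = 0.142^2 = 0.020164
BA = 3.141593 * 0.020164 = 0.0633471 ≈ 0.0633 m^2

0.0633 m^2


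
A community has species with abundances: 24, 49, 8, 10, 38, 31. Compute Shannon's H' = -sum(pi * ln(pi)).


Total N = 24 + 49 + 8 + 10 + 38 + 31 = 160
Per-species terms:
  p = 24/160 = 0.150000; ln(p) = -1.897120; p*ln(p) = 0.150000 * (-1.897120) = -0.284568
  p = 49/160 = 0.306250; ln(p) = -1.183354; p*ln(p) = 0.306250 * (-1.183354) = -0.362402
  p = 8/160 = 0.050000; ln(p) = -2.995732; p*ln(p) = 0.050000 * (-2.995732) = -0.149787
  p = 10/160 = 0.062500; ln(p) = -2.772589; p*ln(p) = 0.062500 * (-2.772589) = -0.173287
  p = 38/160 = 0.237500; ln(p) = -1.437588; p*ln(p) = 0.237500 * (-1.437588) = -0.341427
  p = 31/160 = 0.193750; ln(p) = -1.641187; p*ln(p) = 0.193750 * (-1.641187) = -0.317980
sum(p*ln(p)) = (-0.284568) + (-0.362402) + (-0.149787) + (-0.173287) + (-0.341427) + (-0.317980) = -1.629451
H' = -(-1.629451) = 1.629451 ≈ 1.6295

1.6295


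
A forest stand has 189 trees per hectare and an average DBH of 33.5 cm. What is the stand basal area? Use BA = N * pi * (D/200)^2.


(D/200)^2 = (33.5/200)^2 = 0.1675^2 = 0.02805625
Individual BA = 3.141593 * 0.02805625 = 0.0881413 m^2
Stand BA = 189 * 0.0881413 = 16.6587 ≈ 16.66 m^2/ha

16.66 m^2/ha


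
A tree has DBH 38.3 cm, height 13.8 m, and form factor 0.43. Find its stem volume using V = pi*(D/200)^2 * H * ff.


(D/200)^2 = (38.3/200)^2 = 0.1915^2 = 0.03667225
BA = 3.141593 * 0.03667225 = 0.115209 m^2
V = 0.115209 * 13.8 * 0.43 = 0.683650 ≈ 0.684 m^3

0.684 m^3


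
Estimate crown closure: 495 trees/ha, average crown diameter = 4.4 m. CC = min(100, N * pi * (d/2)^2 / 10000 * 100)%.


(d/2)^2 = (4.4/2)^2 = 2.2^2 = 4.84
Crown area = 3.141593 * 4.84 = 15.2053 m^2
N * area / 10000 * 100 = 495 * 15.2053 / 10000 * 100 = 75.2662
CC = min(100, 75.2662) = 75.2662 ≈ 75.3%

75.3%


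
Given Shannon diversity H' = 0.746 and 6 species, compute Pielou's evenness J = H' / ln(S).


ln(6) = 1.79176
J = H' / ln(S) = 0.746 / 1.79176 = 0.416350 ≈ 0.4164

0.4164


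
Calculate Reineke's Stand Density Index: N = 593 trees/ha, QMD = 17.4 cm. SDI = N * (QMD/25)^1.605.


QMD/25 = 17.4/25 = 0.696
(0.696)^1.605 = exp(1.605 * ln(0.696)) = exp(1.605 * (-0.362406)) = exp(-0.581662) = 0.558969
SDI = 593 * 0.558969 = 331.469 ≈ 331

331


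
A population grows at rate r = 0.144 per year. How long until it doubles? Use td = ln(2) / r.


td = ln(2) / 0.144 = 0.693147 / 0.144 = 4.81352 ≈ 4.8 years

4.8 years


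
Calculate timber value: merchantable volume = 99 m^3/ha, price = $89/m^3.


Value = 99 * 89 = $8811/ha

$8811/ha


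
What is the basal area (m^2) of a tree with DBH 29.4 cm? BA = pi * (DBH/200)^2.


D/200 = 29.4/200 = 0.147 m
(D/200)^2 = 0.147^2 = 0.021609
BA = 3.141593 * 0.021609 = 0.0678867 ≈ 0.0679 m^2

0.0679 m^2


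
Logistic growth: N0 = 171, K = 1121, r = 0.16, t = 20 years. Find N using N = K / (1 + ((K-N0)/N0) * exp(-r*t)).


(K - N0)/N0 = (1121 - 171)/171 = 950/171 = 5.55556
r*t = 0.16 * 20 = 3.2; exp(-3.2) = 0.0407622
5.55556 * 0.0407622 = 0.226457
1 + 0.226457 = 1.22646
N = 1121 / 1.22646 = 914.013 ≈ 914

914


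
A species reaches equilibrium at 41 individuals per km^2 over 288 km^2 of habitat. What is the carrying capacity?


K = 41 * 288 = 11808 individuals

11808 individuals


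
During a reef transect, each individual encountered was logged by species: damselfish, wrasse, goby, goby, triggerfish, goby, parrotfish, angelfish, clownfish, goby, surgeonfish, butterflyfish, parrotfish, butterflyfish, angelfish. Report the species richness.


Total individuals logged = 15
Distinct species (count of individuals): damselfish (1), wrasse (1), goby (4), triggerfish (1), parrotfish (2), angelfish (2), clownfish (1), surgeonfish (1), butterflyfish (2)
Species richness = number of distinct species = 9

9


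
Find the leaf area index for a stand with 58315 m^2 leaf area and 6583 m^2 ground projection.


LAI = 58315 / 6583 = 8.8584 ≈ 8.86

8.86


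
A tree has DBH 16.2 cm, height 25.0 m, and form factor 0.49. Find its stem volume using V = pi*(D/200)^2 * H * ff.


(D/200)^2 = (16.2/200)^2 = 0.081^2 = 0.006561
BA = 3.141593 * 0.006561 = 0.0206120 m^2
V = 0.0206120 * 25.0 * 0.49 = 0.252497 ≈ 0.252 m^3

0.252 m^3


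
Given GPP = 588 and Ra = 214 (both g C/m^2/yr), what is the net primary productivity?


NPP = GPP - Ra = 588 - 214 = 374 g C/m^2/yr

374 g C/m^2/yr


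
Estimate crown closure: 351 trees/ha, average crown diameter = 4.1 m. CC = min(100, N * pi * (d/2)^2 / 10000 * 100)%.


(d/2)^2 = (4.1/2)^2 = 2.05^2 = 4.2025
Crown area = 3.141593 * 4.2025 = 13.2025 m^2
N * area / 10000 * 100 = 351 * 13.2025 / 10000 * 100 = 46.3408
CC = min(100, 46.3408) = 46.3408 ≈ 46.3%

46.3%


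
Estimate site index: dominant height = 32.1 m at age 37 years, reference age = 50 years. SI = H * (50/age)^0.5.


50/37 = 1.35135
(1.35135)^0.5 = 1.16248
SI = 32.1 * 1.16248 = 37.3156 ≈ 37.3 m

37.3 m


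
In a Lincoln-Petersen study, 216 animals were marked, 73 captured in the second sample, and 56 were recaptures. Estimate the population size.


N = M * C / R = 216 * 73 / 56 = 15768 / 56 = 281.57 ≈ 282

282 individuals


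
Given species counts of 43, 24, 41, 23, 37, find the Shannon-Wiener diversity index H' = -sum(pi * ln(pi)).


Total N = 43 + 24 + 41 + 23 + 37 = 168
Per-species terms:
  p = 43/168 = 0.255952; ln(p) = -1.362765; p*ln(p) = 0.255952 * (-1.362765) = -0.348802
  p = 24/168 = 0.142857; ln(p) = -1.945911; p*ln(p) = 0.142857 * (-1.945911) = -0.277987
  p = 41/168 = 0.244048; ln(p) = -1.410390; p*ln(p) = 0.244048 * (-1.410390) = -0.344203
  p = 23/168 = 0.136905; ln(p) = -1.988468; p*ln(p) = 0.136905 * (-1.988468) = -0.272231
  p = 37/168 = 0.220238; ln(p) = -1.513046; p*ln(p) = 0.220238 * (-1.513046) = -0.333230
sum(p*ln(p)) = (-0.348802) + (-0.277987) + (-0.344203) + (-0.272231) + (-0.333230) = -1.576453
H' = -(-1.576453) = 1.576453 ≈ 1.5765

1.5765


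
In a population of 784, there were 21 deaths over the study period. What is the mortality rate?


Mortality rate = 21 / 784 = 0.026786 ≈ 0.0268

0.0268


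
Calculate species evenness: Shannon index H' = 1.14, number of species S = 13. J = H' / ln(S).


ln(13) = 2.56495
J = H' / ln(S) = 1.14 / 2.56495 = 0.444453 ≈ 0.4445

0.4445


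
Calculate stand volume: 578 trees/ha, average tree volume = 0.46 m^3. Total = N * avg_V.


V_stand = 578 * 0.46 = 265.88 ≈ 265.9 m^3/ha

265.9 m^3/ha


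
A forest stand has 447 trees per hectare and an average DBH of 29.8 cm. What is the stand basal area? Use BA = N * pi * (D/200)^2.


(D/200)^2 = (29.8/200)^2 = 0.149^2 = 0.022201
Individual BA = 3.141593 * 0.022201 = 0.0697465 m^2
Stand BA = 447 * 0.0697465 = 31.1767 ≈ 31.18 m^2/ha

31.18 m^2/ha


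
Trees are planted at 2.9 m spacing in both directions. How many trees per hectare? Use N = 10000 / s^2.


N = 10000 / 2.9^2 = 10000 / 8.41 = 1189.06 ≈ 1189 trees/ha

1189 trees/ha


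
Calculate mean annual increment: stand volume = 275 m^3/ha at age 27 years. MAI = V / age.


MAI = 275 / 27 = 10.1852 ≈ 10.19 m^3/ha/yr

10.19 m^3/ha/yr


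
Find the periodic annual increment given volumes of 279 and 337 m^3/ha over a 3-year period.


PAI = (V2 - V1) / period = (337 - 279) / 3 = 58 / 3 = 19.3333 ≈ 19.33 m^3/ha/yr

19.33 m^3/ha/yr


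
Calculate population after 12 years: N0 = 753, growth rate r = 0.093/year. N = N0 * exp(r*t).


r*t = 0.093 * 12 = 1.116
exp(1.116) = 3.05262
N = 753 * 3.05262 = 2298.62 ≈ 2299

2299


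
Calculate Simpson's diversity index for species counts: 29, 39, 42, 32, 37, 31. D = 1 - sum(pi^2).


Total N = 29 + 39 + 42 + 32 + 37 + 31 = 210
Per-species terms:
  p = 29/210 = 0.138095; p^2 = 0.138095^2 = 0.019070
  p = 39/210 = 0.185714; p^2 = 0.185714^2 = 0.034490
  p = 42/210 = 0.200000; p^2 = 0.200000^2 = 0.040000
  p = 32/210 = 0.152381; p^2 = 0.152381^2 = 0.023220
  p = 37/210 = 0.176190; p^2 = 0.176190^2 = 0.031043
  p = 31/210 = 0.147619; p^2 = 0.147619^2 = 0.021791
sum(p^2) = 0.019070 + 0.034490 + 0.040000 + 0.023220 + 0.031043 + 0.021791 = 0.169614
D = 1 - 0.169614 = 0.830386 ≈ 0.8304

0.8304


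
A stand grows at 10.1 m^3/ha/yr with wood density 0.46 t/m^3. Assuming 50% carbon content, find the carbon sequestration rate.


C = 10.1 * 0.46 * 0.5 = 2.323 ≈ 2.32 t C/ha/yr

2.32 t C/ha/yr


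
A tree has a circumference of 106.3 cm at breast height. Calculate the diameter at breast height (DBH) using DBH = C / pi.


DBH = C / pi = 106.3 / 3.141593 = 33.8363 ≈ 33.84 cm

33.84 cm


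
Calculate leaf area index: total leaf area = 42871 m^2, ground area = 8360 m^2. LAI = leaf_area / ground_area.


LAI = 42871 / 8360 = 5.1281 ≈ 5.13

5.13


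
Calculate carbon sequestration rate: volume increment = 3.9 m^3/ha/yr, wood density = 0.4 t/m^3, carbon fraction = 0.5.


C = 3.9 * 0.4 * 0.5 = 0.78 t C/ha/yr

0.78 t C/ha/yr


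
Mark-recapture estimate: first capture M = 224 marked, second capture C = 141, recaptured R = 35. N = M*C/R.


N = M * C / R = 224 * 141 / 35 = 31584 / 35 = 902.40 ≈ 902

902 individuals


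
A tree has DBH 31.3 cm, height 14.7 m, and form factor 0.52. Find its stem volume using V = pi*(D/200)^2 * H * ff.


(D/200)^2 = (31.3/200)^2 = 0.1565^2 = 0.02449225
BA = 3.141593 * 0.02449225 = 0.0769447 m^2
V = 0.0769447 * 14.7 * 0.52 = 0.588165 ≈ 0.588 m^3

0.588 m^3


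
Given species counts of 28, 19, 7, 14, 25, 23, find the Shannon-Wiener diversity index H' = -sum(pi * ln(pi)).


Total N = 28 + 19 + 7 + 14 + 25 + 23 = 116
Per-species terms:
  p = 28/116 = 0.241379; ln(p) = -1.421387; p*ln(p) = 0.241379 * (-1.421387) = -0.343093
  p = 19/116 = 0.163793; ln(p) = -1.809152; p*ln(p) = 0.163793 * (-1.809152) = -0.296326
  p = 7/116 = 0.060345; ln(p) = -2.807677; p*ln(p) = 0.060345 * (-2.807677) = -0.169429
  p = 14/116 = 0.120690; ln(p) = -2.114530; p*ln(p) = 0.120690 * (-2.114530) = -0.255203
  p = 25/116 = 0.215517; ln(p) = -1.534715; p*ln(p) = 0.215517 * (-1.534715) = -0.330757
  p = 23/116 = 0.198276; ln(p) = -1.618095; p*ln(p) = 0.198276 * (-1.618095) = -0.320829
sum(p*ln(p)) = (-0.343093) + (-0.296326) + (-0.169429) + (-0.255203) + (-0.330757) + (-0.320829) = -1.715637
H' = -(-1.715637) = 1.715637 ≈ 1.7156

1.7156


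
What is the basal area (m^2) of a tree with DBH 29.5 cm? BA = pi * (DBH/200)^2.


D/200 = 29.5/200 = 0.1475 m
(D/200)^2 = 0.1475^2 = 0.02175625
BA = 3.141593 * 0.02175625 = 0.0683493 ≈ 0.0683 m^2

0.0683 m^2


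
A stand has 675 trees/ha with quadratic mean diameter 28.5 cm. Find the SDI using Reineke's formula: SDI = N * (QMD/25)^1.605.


QMD/25 = 28.5/25 = 1.14
(1.14)^1.605 = exp(1.605 * ln(1.14)) = exp(1.605 * 0.131028) = exp(0.210300) = 1.23405
SDI = 675 * 1.23405 = 832.984 ≈ 833

833


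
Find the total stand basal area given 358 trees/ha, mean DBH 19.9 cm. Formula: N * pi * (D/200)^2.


(D/200)^2 = (19.9/200)^2 = 0.0995^2 = 0.00990025
Individual BA = 3.141593 * 0.00990025 = 0.0311026 m^2
Stand BA = 358 * 0.0311026 = 11.1347 ≈ 11.13 m^2/ha

11.13 m^2/ha


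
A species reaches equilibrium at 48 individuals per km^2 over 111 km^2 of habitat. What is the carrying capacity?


K = 48 * 111 = 5328 individuals

5328 individuals


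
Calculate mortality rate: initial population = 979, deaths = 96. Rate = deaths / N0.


Mortality rate = 96 / 979 = 0.098059 ≈ 0.0981

0.0981


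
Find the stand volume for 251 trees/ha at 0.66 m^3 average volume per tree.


V_stand = 251 * 0.66 = 165.66 ≈ 165.7 m^3/ha

165.7 m^3/ha


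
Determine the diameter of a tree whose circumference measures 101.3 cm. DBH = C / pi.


DBH = C / pi = 101.3 / 3.141593 = 32.2448 ≈ 32.24 cm

32.24 cm


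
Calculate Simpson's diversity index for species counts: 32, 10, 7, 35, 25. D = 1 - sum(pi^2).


Total N = 32 + 10 + 7 + 35 + 25 = 109
Per-species terms:
  p = 32/109 = 0.293578; p^2 = 0.293578^2 = 0.086188
  p = 10/109 = 0.091743; p^2 = 0.091743^2 = 0.008417
  p = 7/109 = 0.064220; p^2 = 0.064220^2 = 0.004124
  p = 35/109 = 0.321101; p^2 = 0.321101^2 = 0.103106
  p = 25/109 = 0.229358; p^2 = 0.229358^2 = 0.052605
sum(p^2) = 0.086188 + 0.008417 + 0.004124 + 0.103106 + 0.052605 = 0.254440
D = 1 - 0.254440 = 0.745560 ≈ 0.7456

0.7456


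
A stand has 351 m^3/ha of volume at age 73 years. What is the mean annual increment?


MAI = 351 / 73 = 4.8082 ≈ 4.81 m^3/ha/yr

4.81 m^3/ha/yr


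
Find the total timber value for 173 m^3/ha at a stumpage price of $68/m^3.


Value = 173 * 68 = $11764/ha

$11764/ha


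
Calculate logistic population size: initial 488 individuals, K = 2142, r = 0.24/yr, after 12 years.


(K - N0)/N0 = (2142 - 488)/488 = 1654/488 = 3.38934
r*t = 0.24 * 12 = 2.88; exp(-2.88) = 0.0561348
3.38934 * 0.0561348 = 0.190260
1 + 0.190260 = 1.19026
N = 2142 / 1.19026 = 1799.61 ≈ 1800

1800


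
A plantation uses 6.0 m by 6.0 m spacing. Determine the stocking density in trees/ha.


N = 10000 / 6.0^2 = 10000 / 36 = 277.778 ≈ 278 trees/ha

278 trees/ha


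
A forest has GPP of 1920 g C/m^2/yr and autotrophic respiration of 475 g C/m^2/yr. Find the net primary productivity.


NPP = GPP - Ra = 1920 - 475 = 1445 g C/m^2/yr

1445 g C/m^2/yr


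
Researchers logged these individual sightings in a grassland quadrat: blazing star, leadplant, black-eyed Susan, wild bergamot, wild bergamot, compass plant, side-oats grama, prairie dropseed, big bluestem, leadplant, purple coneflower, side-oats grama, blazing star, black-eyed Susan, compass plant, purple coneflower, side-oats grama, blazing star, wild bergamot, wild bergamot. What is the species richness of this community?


Total individuals logged = 20
Distinct species (count of individuals): blazing star (3), leadplant (2), black-eyed Susan (2), wild bergamot (4), compass plant (2), side-oats grama (3), prairie dropseed (1), big bluestem (1), purple coneflower (2)
Species richness = number of distinct species = 9

9


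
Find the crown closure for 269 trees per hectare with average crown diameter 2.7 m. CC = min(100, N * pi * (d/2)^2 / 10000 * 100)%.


(d/2)^2 = (2.7/2)^2 = 1.35^2 = 1.8225
Crown area = 3.141593 * 1.8225 = 5.72555 m^2
N * area / 10000 * 100 = 269 * 5.72555 / 10000 * 100 = 15.4017
CC = min(100, 15.4017) = 15.4017 ≈ 15.4%

15.4%


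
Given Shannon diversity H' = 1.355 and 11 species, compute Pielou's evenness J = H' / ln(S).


ln(11) = 2.39790
J = H' / ln(S) = 1.355 / 2.39790 = 0.565078 ≈ 0.5651

0.5651


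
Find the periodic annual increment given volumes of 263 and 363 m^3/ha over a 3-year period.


PAI = (V2 - V1) / period = (363 - 263) / 3 = 100 / 3 = 33.3333 ≈ 33.33 m^3/ha/yr

33.33 m^3/ha/yr


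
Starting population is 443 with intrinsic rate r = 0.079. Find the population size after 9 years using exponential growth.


r*t = 0.079 * 9 = 0.711
exp(0.711) = 2.03603
N = 443 * 2.03603 = 901.961 ≈ 902

902


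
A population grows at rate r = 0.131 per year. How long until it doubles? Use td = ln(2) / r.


td = ln(2) / 0.131 = 0.693147 / 0.131 = 5.29120 ≈ 5.3 years

5.3 years


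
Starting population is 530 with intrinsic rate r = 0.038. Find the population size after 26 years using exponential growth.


r*t = 0.038 * 26 = 0.988
exp(0.988) = 2.68586
N = 530 * 2.68586 = 1423.51 ≈ 1424

1424


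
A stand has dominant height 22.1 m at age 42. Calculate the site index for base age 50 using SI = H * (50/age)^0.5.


50/42 = 1.19048
(1.19048)^0.5 = 1.09109
SI = 22.1 * 1.09109 = 24.1131 ≈ 24.1 m

24.1 m


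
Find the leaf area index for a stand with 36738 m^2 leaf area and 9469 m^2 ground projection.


LAI = 36738 / 9469 = 3.8798 ≈ 3.88

3.88


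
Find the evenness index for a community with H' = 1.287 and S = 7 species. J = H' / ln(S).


ln(7) = 1.94591
J = H' / ln(S) = 1.287 / 1.94591 = 0.661387 ≈ 0.6614

0.6614


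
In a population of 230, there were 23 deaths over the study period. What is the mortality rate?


Mortality rate = 23 / 230 = 0.1000

0.1000


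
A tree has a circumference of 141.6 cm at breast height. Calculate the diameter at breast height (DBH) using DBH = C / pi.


DBH = C / pi = 141.6 / 3.141593 = 45.0727 ≈ 45.07 cm

45.07 cm


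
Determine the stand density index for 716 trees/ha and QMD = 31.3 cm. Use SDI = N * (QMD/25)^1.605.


QMD/25 = 31.3/25 = 1.252
(1.252)^1.605 = exp(1.605 * ln(1.252)) = exp(1.605 * 0.224742) = exp(0.360711) = 1.43435
SDI = 716 * 1.43435 = 1026.99 ≈ 1027

1027


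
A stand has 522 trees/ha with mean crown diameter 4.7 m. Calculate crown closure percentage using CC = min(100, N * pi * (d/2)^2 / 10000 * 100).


(d/2)^2 = (4.7/2)^2 = 2.35^2 = 5.5225
Crown area = 3.141593 * 5.5225 = 17.3494 m^2
N * area / 10000 * 100 = 522 * 17.3494 / 10000 * 100 = 90.5639
CC = min(100, 90.5639) = 90.5639 ≈ 90.6%

90.6%


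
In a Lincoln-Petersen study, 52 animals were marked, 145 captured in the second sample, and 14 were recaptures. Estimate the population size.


N = M * C / R = 52 * 145 / 14 = 7540 / 14 = 538.57 ≈ 539

539 individuals


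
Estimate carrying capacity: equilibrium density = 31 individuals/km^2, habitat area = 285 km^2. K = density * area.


K = 31 * 285 = 8835 individuals

8835 individuals


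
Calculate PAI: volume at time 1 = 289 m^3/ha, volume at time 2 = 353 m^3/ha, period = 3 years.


PAI = (V2 - V1) / period = (353 - 289) / 3 = 64 / 3 = 21.3333 ≈ 21.33 m^3/ha/yr

21.33 m^3/ha/yr


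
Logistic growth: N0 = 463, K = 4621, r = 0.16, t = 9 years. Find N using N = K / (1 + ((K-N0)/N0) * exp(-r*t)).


(K - N0)/N0 = (4621 - 463)/463 = 4158/463 = 8.98056
r*t = 0.16 * 9 = 1.44; exp(-1.44) = 0.236928
8.98056 * 0.236928 = 2.12775
1 + 2.12775 = 3.12775
N = 4621 / 3.12775 = 1477.42 ≈ 1477

1477


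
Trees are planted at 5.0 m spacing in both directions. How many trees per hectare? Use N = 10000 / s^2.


N = 10000 / 5.0^2 = 10000 / 25 = 400.000 ≈ 400 trees/ha

400 trees/ha


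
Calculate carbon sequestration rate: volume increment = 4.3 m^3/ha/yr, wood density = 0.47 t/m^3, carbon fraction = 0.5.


C = 4.3 * 0.47 * 0.5 = 1.0105 ≈ 1.01 t C/ha/yr

1.01 t C/ha/yr


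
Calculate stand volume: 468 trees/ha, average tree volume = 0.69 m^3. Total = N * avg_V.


V_stand = 468 * 0.69 = 322.92 ≈ 322.9 m^3/ha

322.9 m^3/ha


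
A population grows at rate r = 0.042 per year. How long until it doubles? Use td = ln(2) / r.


td = ln(2) / 0.042 = 0.693147 / 0.042 = 16.5035 ≈ 16.5 years

16.5 years


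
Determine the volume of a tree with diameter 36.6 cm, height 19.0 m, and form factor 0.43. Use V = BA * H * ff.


(D/200)^2 = (36.6/200)^2 = 0.183^2 = 0.033489
BA = 3.141593 * 0.033489 = 0.105209 m^2
V = 0.105209 * 19.0 * 0.43 = 0.859558 ≈ 0.860 m^3

0.860 m^3


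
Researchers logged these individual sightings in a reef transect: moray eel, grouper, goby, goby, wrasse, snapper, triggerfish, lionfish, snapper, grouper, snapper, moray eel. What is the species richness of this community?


Total individuals logged = 12
Distinct species (count of individuals): moray eel (2), grouper (2), goby (2), wrasse (1), snapper (3), triggerfish (1), lionfish (1)
Species richness = number of distinct species = 7

7


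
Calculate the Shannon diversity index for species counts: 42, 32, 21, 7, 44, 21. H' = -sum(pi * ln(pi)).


Total N = 42 + 32 + 21 + 7 + 44 + 21 = 167
Per-species terms:
  p = 42/167 = 0.251497; ln(p) = -1.380324; p*ln(p) = 0.251497 * (-1.380324) = -0.347147
  p = 32/167 = 0.191617; ln(p) = -1.652257; p*ln(p) = 0.191617 * (-1.652257) = -0.316601
  p = 21/167 = 0.125749; ln(p) = -2.073467; p*ln(p) = 0.125749 * (-2.073467) = -0.260736
  p = 7/167 = 0.041916; ln(p) = -3.172088; p*ln(p) = 0.041916 * (-3.172088) = -0.132961
  p = 44/167 = 0.263473; ln(p) = -1.333804; p*ln(p) = 0.263473 * (-1.333804) = -0.351421
  p = 21/167 = 0.125749; ln(p) = -2.073467; p*ln(p) = 0.125749 * (-2.073467) = -0.260736
sum(p*ln(p)) = (-0.347147) + (-0.316601) + (-0.260736) + (-0.132961) + (-0.351421) + (-0.260736) = -1.669602
H' = -(-1.669602) = 1.669602 ≈ 1.6696

1.6696


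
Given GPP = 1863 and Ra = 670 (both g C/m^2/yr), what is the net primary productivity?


NPP = GPP - Ra = 1863 - 670 = 1193 g C/m^2/yr

1193 g C/m^2/yr


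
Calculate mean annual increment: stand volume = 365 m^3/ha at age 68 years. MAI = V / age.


MAI = 365 / 68 = 5.3676 ≈ 5.37 m^3/ha/yr

5.37 m^3/ha/yr


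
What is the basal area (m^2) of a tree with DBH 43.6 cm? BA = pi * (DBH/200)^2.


D/200 = 43.6/200 = 0.218 m
(D/200)^2 = 0.218^2 = 0.047524
BA = 3.141593 * 0.047524 = 0.149301 ≈ 0.1493 m^2

0.1493 m^2


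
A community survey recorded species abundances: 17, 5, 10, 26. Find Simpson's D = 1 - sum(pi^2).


Total N = 17 + 5 + 10 + 26 = 58
Per-species terms:
  p = 17/58 = 0.293103; p^2 = 0.293103^2 = 0.085909
  p = 5/58 = 0.086207; p^2 = 0.086207^2 = 0.007432
  p = 10/58 = 0.172414; p^2 = 0.172414^2 = 0.029727
  p = 26/58 = 0.448276; p^2 = 0.448276^2 = 0.200951
sum(p^2) = 0.085909 + 0.007432 + 0.029727 + 0.200951 = 0.324019
D = 1 - 0.324019 = 0.675981 ≈ 0.6760

0.6760
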